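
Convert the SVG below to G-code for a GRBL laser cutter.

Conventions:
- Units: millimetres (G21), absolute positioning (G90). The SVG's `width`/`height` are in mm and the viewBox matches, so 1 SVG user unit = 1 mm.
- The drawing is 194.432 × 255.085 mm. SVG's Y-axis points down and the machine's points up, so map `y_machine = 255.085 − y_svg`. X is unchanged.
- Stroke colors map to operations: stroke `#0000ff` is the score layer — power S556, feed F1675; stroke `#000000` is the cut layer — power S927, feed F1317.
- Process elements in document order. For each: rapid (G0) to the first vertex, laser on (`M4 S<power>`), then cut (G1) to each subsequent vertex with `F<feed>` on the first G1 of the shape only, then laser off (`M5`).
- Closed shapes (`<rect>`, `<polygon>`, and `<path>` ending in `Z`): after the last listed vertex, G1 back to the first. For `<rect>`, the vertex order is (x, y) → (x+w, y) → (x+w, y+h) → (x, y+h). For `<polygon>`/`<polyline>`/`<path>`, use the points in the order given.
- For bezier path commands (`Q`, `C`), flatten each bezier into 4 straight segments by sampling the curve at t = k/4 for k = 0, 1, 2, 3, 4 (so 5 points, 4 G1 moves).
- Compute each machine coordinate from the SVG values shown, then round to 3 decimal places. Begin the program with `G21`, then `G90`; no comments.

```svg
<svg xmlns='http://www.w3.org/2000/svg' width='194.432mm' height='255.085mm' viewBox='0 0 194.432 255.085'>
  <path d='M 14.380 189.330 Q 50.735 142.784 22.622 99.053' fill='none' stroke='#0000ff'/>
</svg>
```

Since the viewBox matches the mm dimensions, user units are millimetres directly. The only transform is the Y-flip y_m = 255.085 − y_svg.

Shape 1 is a quadratic bezier drawn with `<path>`. Its stroke #0000ff means score at S556, F1675. After flipping Y the toolpath is (14.380,65.755) → (28.528,88.852) → (34.618,111.597) → (32.649,133.991) → (22.622,156.032).

G21
G90
G0 X14.380 Y65.755
M4 S556
G1 X28.528 Y88.852 F1675
G1 X34.618 Y111.597
G1 X32.649 Y133.991
G1 X22.622 Y156.032
M5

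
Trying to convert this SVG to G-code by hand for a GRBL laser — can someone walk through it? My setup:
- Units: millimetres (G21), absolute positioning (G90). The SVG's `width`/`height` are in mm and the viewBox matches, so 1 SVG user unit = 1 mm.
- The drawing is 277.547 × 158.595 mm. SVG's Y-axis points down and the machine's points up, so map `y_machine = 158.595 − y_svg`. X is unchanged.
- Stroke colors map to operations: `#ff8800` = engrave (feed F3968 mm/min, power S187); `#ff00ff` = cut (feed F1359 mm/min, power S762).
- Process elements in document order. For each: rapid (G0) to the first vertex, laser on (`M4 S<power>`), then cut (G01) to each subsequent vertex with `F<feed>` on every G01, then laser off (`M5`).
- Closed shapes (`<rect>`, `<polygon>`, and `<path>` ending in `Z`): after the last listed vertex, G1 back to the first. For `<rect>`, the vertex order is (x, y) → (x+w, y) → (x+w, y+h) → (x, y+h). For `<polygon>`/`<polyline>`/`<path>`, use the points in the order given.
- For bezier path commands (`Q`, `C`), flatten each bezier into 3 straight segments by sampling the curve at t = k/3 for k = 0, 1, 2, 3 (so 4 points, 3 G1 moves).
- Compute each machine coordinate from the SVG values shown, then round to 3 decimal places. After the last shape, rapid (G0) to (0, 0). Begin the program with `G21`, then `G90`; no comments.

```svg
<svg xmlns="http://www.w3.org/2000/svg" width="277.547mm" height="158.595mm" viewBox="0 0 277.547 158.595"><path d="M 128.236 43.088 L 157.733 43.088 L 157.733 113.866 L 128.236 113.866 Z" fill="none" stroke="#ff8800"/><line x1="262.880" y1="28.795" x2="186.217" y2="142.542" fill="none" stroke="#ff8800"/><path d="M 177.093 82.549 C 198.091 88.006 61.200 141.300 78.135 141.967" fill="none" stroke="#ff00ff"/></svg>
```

G21
G90
G0 X128.236 Y115.507
M4 S187
G01 X157.733 Y115.507 F3968
G01 X157.733 Y44.729 F3968
G01 X128.236 Y44.729 F3968
G01 X128.236 Y115.507 F3968
M5
G0 X262.880 Y129.800
M4 S187
G01 X186.217 Y16.053 F3968
M5
G0 X177.093 Y76.046
M4 S762
G01 X157.006 Y58.364 F1359
G01 X100.930 Y31.116 F1359
G01 X78.135 Y16.628 F1359
M5
G0 X0.000 Y0.000

1 u = 1 mm; y_m = 158.595 − y.

[1] `<path>` rectangle, #ff8800→engrave S187 F3968: (128.236,115.507) → (157.733,115.507) → (157.733,44.729) → (128.236,44.729) → (128.236,115.507) (closed)

[2] `<line>` line segment, #ff8800→engrave S187 F3968: (262.880,129.800) → (186.217,16.053)

[3] `<path>` cubic bezier, #ff00ff→cut S762 F1359: (177.093,76.046) → (157.006,58.364) → (100.930,31.116) → (78.135,16.628)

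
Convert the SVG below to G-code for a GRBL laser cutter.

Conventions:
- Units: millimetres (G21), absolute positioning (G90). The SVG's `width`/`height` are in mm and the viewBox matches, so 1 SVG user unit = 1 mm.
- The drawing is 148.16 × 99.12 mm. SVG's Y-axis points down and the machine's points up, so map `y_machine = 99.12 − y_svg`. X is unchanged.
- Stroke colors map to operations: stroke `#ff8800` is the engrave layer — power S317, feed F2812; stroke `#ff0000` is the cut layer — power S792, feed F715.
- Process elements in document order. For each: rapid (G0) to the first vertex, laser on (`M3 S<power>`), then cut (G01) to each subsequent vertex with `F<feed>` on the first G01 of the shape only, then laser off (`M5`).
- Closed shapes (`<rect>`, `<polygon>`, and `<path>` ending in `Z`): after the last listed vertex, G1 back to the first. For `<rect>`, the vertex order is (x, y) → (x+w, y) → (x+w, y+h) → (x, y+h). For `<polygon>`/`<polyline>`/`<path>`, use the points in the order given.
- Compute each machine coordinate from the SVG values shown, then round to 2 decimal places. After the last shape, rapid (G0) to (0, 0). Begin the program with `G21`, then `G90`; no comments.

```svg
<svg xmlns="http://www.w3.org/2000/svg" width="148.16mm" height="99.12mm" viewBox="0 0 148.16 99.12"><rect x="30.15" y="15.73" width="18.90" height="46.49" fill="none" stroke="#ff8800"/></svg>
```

G21
G90
G0 X30.15 Y83.39
M3 S317
G01 X49.05 Y83.39 F2812
G01 X49.05 Y36.90
G01 X30.15 Y36.90
G01 X30.15 Y83.39
M5
G0 X0.00 Y0.00

Since the viewBox matches the mm dimensions, user units are millimetres directly. The only transform is the Y-flip y_m = 99.12 − y_svg.

Shape 1 is a rectangle drawn with `<rect>`. Its stroke #ff8800 means engrave at S317, F2812. After flipping Y the toolpath is (30.15,83.39) → (49.05,83.39) → (49.05,36.90) → (30.15,36.90) → (30.15,83.39), returning to the start.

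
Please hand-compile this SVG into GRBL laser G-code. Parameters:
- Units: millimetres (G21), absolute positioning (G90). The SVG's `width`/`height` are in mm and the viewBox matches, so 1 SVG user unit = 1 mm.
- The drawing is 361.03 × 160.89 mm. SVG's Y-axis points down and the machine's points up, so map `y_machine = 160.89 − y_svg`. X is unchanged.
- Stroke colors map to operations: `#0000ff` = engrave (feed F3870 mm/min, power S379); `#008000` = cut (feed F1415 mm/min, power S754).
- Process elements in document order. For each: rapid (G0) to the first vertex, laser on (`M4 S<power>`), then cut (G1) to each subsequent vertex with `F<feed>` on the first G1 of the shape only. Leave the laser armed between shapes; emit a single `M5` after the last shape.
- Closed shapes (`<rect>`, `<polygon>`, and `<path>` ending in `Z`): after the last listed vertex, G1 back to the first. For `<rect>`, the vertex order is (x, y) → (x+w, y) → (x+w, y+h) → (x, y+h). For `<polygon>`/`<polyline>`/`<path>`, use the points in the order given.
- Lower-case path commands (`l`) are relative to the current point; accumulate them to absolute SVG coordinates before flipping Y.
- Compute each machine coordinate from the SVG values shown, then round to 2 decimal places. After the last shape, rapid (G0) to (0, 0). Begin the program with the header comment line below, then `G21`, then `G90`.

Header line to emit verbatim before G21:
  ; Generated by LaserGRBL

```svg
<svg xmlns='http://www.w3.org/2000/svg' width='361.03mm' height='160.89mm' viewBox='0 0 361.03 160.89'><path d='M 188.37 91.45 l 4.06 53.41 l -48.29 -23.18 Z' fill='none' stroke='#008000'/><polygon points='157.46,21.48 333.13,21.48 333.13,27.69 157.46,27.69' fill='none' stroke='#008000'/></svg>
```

1 u = 1 mm; y_m = 160.89 − y.

[1] `<path>` regular polygon, #008000→cut S754 F1415: (188.37,69.44) → (192.43,16.03) → (144.14,39.21) → (188.37,69.44) (closed)

[2] `<polygon>` rectangle, #008000→cut S754 F1415: (157.46,139.41) → (333.13,139.41) → (333.13,133.20) → (157.46,133.20) → (157.46,139.41) (closed)

; Generated by LaserGRBL
G21
G90
G0 X188.37 Y69.44
M4 S754
G1 X192.43 Y16.03 F1415
G1 X144.14 Y39.21
G1 X188.37 Y69.44
G0 X157.46 Y139.41
M4 S754
G1 X333.13 Y139.41 F1415
G1 X333.13 Y133.20
G1 X157.46 Y133.20
G1 X157.46 Y139.41
M5
G0 X0.00 Y0.00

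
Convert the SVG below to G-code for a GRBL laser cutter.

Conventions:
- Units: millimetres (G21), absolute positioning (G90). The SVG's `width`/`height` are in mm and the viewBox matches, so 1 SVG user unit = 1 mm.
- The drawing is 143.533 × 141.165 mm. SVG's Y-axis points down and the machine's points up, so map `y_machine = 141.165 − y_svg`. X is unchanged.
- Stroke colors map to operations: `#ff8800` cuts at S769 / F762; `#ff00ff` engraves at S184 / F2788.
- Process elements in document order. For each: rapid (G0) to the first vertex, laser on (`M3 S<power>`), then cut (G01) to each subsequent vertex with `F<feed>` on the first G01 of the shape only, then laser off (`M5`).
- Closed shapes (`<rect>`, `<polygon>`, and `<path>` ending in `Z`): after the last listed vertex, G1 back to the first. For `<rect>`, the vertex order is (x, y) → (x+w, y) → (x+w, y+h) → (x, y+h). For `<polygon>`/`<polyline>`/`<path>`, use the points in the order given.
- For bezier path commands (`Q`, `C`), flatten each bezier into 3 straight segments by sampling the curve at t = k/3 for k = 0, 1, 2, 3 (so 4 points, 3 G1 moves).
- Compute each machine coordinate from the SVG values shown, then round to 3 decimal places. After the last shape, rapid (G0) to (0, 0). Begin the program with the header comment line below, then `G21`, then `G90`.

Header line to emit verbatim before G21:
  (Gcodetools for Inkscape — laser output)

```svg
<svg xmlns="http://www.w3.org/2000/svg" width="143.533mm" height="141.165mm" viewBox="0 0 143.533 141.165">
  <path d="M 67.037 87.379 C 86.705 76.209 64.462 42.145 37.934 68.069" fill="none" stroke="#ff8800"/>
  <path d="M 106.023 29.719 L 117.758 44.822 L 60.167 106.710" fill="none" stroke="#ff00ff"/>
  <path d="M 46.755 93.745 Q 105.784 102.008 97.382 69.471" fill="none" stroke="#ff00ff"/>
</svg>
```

(Gcodetools for Inkscape — laser output)
G21
G90
G0 X67.037 Y53.786
M3 S769
G01 X74.128 Y69.518 F762
G01 X61.640 Y82.094
G01 X37.934 Y73.096
M5
G0 X106.023 Y111.446
M3 S184
G01 X117.758 Y96.343 F2788
G01 X60.167 Y34.455
M5
G0 X46.755 Y47.420
M3 S184
G01 X78.615 Y46.445 F2788
G01 X95.491 Y54.536
G01 X97.382 Y71.694
M5
G0 X0.000 Y0.000

viewBox `0 0 143.533 141.165` with mm width/height → 1 unit = 1 mm. Flip: y_m = 141.165 − y_svg.

**Shape 1** — `<path>` cubic bezier, stroke `#ff8800` → cut (S769, F762). Control points (SVG): P0=(67.037,87.379), P1=(86.705,76.209), P2=(64.462,42.145), P3=(37.934,68.069); sampled at t=k/3. Machine vertices: (67.037,53.786) → (74.128,69.518) → (61.640,82.094) → (37.934,73.096). Open path.

**Shape 2** — `<path>` open polyline, stroke `#ff00ff` → engrave (S184, F2788). Machine vertices: (106.023,111.446) → (117.758,96.343) → (60.167,34.455). Open path.

**Shape 3** — `<path>` quadratic bezier, stroke `#ff00ff` → engrave (S184, F2788). Control points (SVG): P0=(46.755,93.745), P1=(105.784,102.008), P2=(97.382,69.471); sampled at t=k/3. Machine vertices: (46.755,47.420) → (78.615,46.445) → (95.491,54.536) → (97.382,71.694). Open path.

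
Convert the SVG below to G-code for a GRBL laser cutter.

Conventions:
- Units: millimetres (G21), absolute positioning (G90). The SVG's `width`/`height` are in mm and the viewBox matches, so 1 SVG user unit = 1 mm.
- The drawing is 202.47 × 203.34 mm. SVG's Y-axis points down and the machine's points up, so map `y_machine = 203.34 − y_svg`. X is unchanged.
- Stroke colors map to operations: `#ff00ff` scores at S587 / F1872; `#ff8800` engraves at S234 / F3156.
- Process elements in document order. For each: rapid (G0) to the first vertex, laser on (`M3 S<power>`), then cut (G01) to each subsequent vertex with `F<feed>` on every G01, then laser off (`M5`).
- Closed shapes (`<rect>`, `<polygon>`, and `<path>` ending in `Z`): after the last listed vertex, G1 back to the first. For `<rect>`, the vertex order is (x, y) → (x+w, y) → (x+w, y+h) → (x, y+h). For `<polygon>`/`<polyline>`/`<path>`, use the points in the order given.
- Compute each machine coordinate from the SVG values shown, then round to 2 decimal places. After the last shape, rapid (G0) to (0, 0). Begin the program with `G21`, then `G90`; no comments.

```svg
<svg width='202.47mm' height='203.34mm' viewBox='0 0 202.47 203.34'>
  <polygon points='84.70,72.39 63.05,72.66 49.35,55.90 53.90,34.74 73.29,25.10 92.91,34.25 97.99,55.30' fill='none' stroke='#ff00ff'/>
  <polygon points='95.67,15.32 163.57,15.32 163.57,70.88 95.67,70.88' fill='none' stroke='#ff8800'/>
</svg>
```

Since the viewBox matches the mm dimensions, user units are millimetres directly. The only transform is the Y-flip y_m = 203.34 − y_svg.

Shape 1 is a regular polygon drawn with `<polygon>`. Its stroke #ff00ff means score at S587, F1872. After flipping Y the toolpath is (84.70,130.95) → (63.05,130.68) → (49.35,147.44) → (53.90,168.60) → (73.29,178.24) → (92.91,169.09) → (97.99,148.04) → (84.70,130.95), returning to the start.

Shape 2 is a rectangle drawn with `<polygon>`. Its stroke #ff8800 means engrave at S234, F3156. After flipping Y the toolpath is (95.67,188.02) → (163.57,188.02) → (163.57,132.46) → (95.67,132.46) → (95.67,188.02), returning to the start.

G21
G90
G0 X84.70 Y130.95
M3 S587
G01 X63.05 Y130.68 F1872
G01 X49.35 Y147.44 F1872
G01 X53.90 Y168.60 F1872
G01 X73.29 Y178.24 F1872
G01 X92.91 Y169.09 F1872
G01 X97.99 Y148.04 F1872
G01 X84.70 Y130.95 F1872
M5
G0 X95.67 Y188.02
M3 S234
G01 X163.57 Y188.02 F3156
G01 X163.57 Y132.46 F3156
G01 X95.67 Y132.46 F3156
G01 X95.67 Y188.02 F3156
M5
G0 X0.00 Y0.00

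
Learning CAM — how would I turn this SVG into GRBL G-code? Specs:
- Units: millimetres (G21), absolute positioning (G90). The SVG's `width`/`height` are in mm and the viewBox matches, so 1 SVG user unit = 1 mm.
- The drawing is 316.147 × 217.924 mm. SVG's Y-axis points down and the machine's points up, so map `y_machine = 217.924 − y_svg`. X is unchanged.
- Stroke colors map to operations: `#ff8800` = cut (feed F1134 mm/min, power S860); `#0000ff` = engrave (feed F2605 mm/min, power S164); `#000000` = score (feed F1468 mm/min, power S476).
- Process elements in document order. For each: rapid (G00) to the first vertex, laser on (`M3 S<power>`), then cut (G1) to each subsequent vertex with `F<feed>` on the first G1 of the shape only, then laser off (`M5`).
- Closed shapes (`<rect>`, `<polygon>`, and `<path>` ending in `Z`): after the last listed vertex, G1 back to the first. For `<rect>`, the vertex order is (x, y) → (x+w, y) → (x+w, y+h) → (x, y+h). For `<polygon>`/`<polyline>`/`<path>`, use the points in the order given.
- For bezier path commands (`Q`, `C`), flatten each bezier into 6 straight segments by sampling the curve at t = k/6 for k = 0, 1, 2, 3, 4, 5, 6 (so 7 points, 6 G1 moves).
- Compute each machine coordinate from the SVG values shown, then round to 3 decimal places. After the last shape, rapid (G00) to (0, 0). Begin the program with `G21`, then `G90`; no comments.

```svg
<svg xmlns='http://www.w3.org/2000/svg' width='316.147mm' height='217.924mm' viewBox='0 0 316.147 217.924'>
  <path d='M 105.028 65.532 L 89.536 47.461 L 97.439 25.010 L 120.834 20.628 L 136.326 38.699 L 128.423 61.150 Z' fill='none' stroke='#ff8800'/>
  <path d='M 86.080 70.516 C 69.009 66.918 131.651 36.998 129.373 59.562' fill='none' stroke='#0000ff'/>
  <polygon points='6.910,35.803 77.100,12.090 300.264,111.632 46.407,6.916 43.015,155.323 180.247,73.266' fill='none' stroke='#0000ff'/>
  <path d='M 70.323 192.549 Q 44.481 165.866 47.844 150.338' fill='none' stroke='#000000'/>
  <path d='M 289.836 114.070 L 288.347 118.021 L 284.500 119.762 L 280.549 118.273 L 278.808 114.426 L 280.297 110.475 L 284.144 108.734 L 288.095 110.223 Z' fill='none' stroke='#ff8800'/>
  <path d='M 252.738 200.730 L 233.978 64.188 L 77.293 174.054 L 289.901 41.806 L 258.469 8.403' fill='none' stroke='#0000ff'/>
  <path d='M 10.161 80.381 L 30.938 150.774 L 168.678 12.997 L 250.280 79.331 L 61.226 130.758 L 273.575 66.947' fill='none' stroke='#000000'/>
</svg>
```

Since the viewBox matches the mm dimensions, user units are millimetres directly. The only transform is the Y-flip y_m = 217.924 − y_svg.

Shape 1 is a regular polygon drawn with `<path>`. Its stroke #ff8800 means cut at S860, F1134. After flipping Y the toolpath is (105.028,152.392) → (89.536,170.463) → (97.439,192.914) → (120.834,197.296) → (136.326,179.225) → (128.423,156.774) → (105.028,152.392), returning to the start.

Shape 2 is a cubic bezier drawn with `<path>`. Its stroke #0000ff means engrave at S164, F2605. After flipping Y the toolpath is (86.080,147.408) → (83.518,151.036) → (90.223,156.861) → (102.179,162.696) → (115.368,166.350) → (125.772,165.635) → (129.373,158.362).

Shape 3 is a closed polygon drawn with `<polygon>`. Its stroke #0000ff means engrave at S164, F2605. After flipping Y the toolpath is (6.910,182.121) → (77.100,205.834) → (300.264,106.292) → (46.407,211.008) → (43.015,62.601) → (180.247,144.658) → (6.910,182.121), returning to the start.

Shape 4 is a quadratic bezier drawn with `<path>`. Its stroke #000000 means score at S476, F1468. After flipping Y the toolpath is (70.323,25.375) → (62.520,33.959) → (56.340,41.924) → (51.782,49.269) → (48.847,55.995) → (47.534,62.100) → (47.844,67.586).

Shape 5 is a regular polygon drawn with `<path>`. Its stroke #ff8800 means cut at S860, F1134. After flipping Y the toolpath is (289.836,103.854) → (288.347,99.903) → (284.500,98.162) → (280.549,99.651) → (278.808,103.498) → (280.297,107.449) → (284.144,109.190) → (288.095,107.701) → (289.836,103.854), returning to the start.

Shape 6 is a open polyline drawn with `<path>`. Its stroke #0000ff means engrave at S164, F2605. After flipping Y the toolpath is (252.738,17.194) → (233.978,153.736) → (77.293,43.870) → (289.901,176.118) → (258.469,209.521).

Shape 7 is a open polyline drawn with `<path>`. Its stroke #000000 means score at S476, F1468. After flipping Y the toolpath is (10.161,137.543) → (30.938,67.150) → (168.678,204.927) → (250.280,138.593) → (61.226,87.166) → (273.575,150.977).

G21
G90
G00 X105.028 Y152.392
M3 S860
G1 X89.536 Y170.463 F1134
G1 X97.439 Y192.914
G1 X120.834 Y197.296
G1 X136.326 Y179.225
G1 X128.423 Y156.774
G1 X105.028 Y152.392
M5
G00 X86.080 Y147.408
M3 S164
G1 X83.518 Y151.036 F2605
G1 X90.223 Y156.861
G1 X102.179 Y162.696
G1 X115.368 Y166.350
G1 X125.772 Y165.635
G1 X129.373 Y158.362
M5
G00 X6.910 Y182.121
M3 S164
G1 X77.100 Y205.834 F2605
G1 X300.264 Y106.292
G1 X46.407 Y211.008
G1 X43.015 Y62.601
G1 X180.247 Y144.658
G1 X6.910 Y182.121
M5
G00 X70.323 Y25.375
M3 S476
G1 X62.520 Y33.959 F1468
G1 X56.340 Y41.924
G1 X51.782 Y49.269
G1 X48.847 Y55.995
G1 X47.534 Y62.100
G1 X47.844 Y67.586
M5
G00 X289.836 Y103.854
M3 S860
G1 X288.347 Y99.903 F1134
G1 X284.500 Y98.162
G1 X280.549 Y99.651
G1 X278.808 Y103.498
G1 X280.297 Y107.449
G1 X284.144 Y109.190
G1 X288.095 Y107.701
G1 X289.836 Y103.854
M5
G00 X252.738 Y17.194
M3 S164
G1 X233.978 Y153.736 F2605
G1 X77.293 Y43.870
G1 X289.901 Y176.118
G1 X258.469 Y209.521
M5
G00 X10.161 Y137.543
M3 S476
G1 X30.938 Y67.150 F1468
G1 X168.678 Y204.927
G1 X250.280 Y138.593
G1 X61.226 Y87.166
G1 X273.575 Y150.977
M5
G00 X0.000 Y0.000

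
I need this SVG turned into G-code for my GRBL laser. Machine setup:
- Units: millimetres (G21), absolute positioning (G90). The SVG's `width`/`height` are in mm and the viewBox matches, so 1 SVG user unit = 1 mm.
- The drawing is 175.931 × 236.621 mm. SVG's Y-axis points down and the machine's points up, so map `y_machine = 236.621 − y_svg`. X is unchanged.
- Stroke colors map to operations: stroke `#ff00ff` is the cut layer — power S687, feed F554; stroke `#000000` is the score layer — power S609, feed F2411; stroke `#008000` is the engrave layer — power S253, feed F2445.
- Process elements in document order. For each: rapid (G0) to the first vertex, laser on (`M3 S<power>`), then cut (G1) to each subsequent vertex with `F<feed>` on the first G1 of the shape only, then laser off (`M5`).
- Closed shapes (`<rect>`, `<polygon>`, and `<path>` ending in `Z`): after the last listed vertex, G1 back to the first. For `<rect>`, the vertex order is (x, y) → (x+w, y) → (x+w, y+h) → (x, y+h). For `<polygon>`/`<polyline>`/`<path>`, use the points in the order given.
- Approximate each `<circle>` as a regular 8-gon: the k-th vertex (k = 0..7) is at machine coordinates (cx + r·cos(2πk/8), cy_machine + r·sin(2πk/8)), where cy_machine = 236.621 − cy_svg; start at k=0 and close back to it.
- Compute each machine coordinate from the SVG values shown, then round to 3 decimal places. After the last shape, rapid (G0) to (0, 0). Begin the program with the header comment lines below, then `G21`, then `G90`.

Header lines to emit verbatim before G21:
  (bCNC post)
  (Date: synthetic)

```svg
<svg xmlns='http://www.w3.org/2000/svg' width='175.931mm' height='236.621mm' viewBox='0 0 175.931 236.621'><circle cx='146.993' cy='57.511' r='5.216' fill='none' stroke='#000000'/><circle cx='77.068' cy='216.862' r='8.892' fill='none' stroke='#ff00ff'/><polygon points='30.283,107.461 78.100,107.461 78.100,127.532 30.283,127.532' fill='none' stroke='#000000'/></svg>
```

(bCNC post)
(Date: synthetic)
G21
G90
G0 X152.209 Y179.110
M3 S609
G1 X150.681 Y182.798 F2411
G1 X146.993 Y184.326
G1 X143.305 Y182.798
G1 X141.777 Y179.110
G1 X143.305 Y175.422
G1 X146.993 Y173.894
G1 X150.681 Y175.422
G1 X152.209 Y179.110
M5
G0 X85.960 Y19.759
M3 S687
G1 X83.356 Y26.047 F554
G1 X77.068 Y28.651
G1 X70.780 Y26.047
G1 X68.176 Y19.759
G1 X70.780 Y13.471
G1 X77.068 Y10.867
G1 X83.356 Y13.471
G1 X85.960 Y19.759
M5
G0 X30.283 Y129.160
M3 S609
G1 X78.100 Y129.160 F2411
G1 X78.100 Y109.089
G1 X30.283 Y109.089
G1 X30.283 Y129.160
M5
G0 X0.000 Y0.000

Since the viewBox matches the mm dimensions, user units are millimetres directly. The only transform is the Y-flip y_m = 236.621 − y_svg.

Shape 1 is a circle drawn with `<circle>`. Its stroke #000000 means score at S609, F2411. After flipping Y the toolpath is (152.209,179.110) → (150.681,182.798) → (146.993,184.326) → (143.305,182.798) → (141.777,179.110) → (143.305,175.422) → (146.993,173.894) → (150.681,175.422) → (152.209,179.110), returning to the start.

Shape 2 is a circle drawn with `<circle>`. Its stroke #ff00ff means cut at S687, F554. After flipping Y the toolpath is (85.960,19.759) → (83.356,26.047) → (77.068,28.651) → (70.780,26.047) → (68.176,19.759) → (70.780,13.471) → (77.068,10.867) → (83.356,13.471) → (85.960,19.759), returning to the start.

Shape 3 is a rectangle drawn with `<polygon>`. Its stroke #000000 means score at S609, F2411. After flipping Y the toolpath is (30.283,129.160) → (78.100,129.160) → (78.100,109.089) → (30.283,109.089) → (30.283,129.160), returning to the start.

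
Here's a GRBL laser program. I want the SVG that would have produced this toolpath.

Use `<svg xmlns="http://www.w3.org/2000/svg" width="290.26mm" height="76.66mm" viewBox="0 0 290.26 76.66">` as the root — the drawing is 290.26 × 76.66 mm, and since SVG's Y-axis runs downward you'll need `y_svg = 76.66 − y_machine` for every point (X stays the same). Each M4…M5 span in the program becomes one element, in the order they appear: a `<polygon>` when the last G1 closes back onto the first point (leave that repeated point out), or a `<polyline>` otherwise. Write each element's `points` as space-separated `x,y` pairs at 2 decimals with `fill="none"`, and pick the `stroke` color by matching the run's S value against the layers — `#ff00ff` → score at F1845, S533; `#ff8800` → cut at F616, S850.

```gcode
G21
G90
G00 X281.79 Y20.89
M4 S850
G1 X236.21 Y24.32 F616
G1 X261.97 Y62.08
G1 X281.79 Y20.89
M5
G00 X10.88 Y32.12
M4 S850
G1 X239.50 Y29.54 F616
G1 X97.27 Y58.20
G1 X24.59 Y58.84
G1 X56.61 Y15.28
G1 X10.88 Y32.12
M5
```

y_svg = 76.66 − y_m. Every run uses S850, so all elements get stroke `#ff8800` (cut).

[1] closed run; points: 281.79,55.77 236.21,52.34 261.97,14.58

[2] closed run; points: 10.88,44.54 239.50,47.12 97.27,18.46 24.59,17.82 56.61,61.38

<svg xmlns="http://www.w3.org/2000/svg" width="290.26mm" height="76.66mm" viewBox="0 0 290.26 76.66">
  <polygon points="281.79,55.77 236.21,52.34 261.97,14.58" fill="none" stroke="#ff8800"/>
  <polygon points="10.88,44.54 239.50,47.12 97.27,18.46 24.59,17.82 56.61,61.38" fill="none" stroke="#ff8800"/>
</svg>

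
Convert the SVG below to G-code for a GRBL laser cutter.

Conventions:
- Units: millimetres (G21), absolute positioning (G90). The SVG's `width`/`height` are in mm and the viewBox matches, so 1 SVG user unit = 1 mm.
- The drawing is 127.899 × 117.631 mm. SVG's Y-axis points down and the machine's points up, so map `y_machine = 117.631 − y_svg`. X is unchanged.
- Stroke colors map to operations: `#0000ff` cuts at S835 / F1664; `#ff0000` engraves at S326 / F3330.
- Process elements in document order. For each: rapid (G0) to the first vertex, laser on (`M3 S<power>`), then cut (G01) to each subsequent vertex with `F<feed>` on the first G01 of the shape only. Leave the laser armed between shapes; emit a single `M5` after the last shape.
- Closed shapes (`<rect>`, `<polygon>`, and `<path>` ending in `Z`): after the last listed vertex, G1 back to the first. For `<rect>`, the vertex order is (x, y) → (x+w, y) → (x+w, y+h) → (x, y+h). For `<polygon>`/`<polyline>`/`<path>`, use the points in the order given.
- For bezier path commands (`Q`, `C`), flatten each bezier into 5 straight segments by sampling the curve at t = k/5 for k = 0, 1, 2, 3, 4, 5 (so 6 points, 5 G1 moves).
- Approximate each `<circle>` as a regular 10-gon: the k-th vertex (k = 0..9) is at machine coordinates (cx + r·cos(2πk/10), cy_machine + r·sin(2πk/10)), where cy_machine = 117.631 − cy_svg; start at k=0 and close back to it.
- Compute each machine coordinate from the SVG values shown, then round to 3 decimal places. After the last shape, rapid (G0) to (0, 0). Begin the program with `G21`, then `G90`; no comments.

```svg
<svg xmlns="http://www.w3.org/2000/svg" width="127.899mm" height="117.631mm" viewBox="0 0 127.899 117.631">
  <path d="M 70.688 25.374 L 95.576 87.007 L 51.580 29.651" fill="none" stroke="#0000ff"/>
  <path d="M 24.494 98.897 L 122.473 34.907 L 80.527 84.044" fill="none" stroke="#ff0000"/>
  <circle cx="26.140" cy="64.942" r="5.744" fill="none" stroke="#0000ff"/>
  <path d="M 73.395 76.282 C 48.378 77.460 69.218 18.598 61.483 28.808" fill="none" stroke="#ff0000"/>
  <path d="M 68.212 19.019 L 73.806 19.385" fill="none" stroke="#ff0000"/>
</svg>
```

G21
G90
G0 X70.688 Y92.257
M3 S835
G01 X95.576 Y30.624 F1664
G01 X51.580 Y87.980
G0 X24.494 Y18.734
M3 S326
G01 X122.473 Y82.724 F3330
G01 X80.527 Y33.587
G0 X31.884 Y52.689
M3 S835
G01 X30.787 Y56.065 F1664
G01 X27.915 Y58.152
G01 X24.365 Y58.152
G01 X21.493 Y56.065
G01 X20.396 Y52.689
G01 X21.493 Y49.313
G01 X24.365 Y47.226
G01 X27.915 Y47.226
G01 X30.787 Y49.313
G01 X31.884 Y52.689
G0 X73.395 Y41.349
M3 S326
G01 X63.292 Y46.814 F3330
G01 X60.622 Y60.491
G01 X61.813 Y76.184
G01 X63.290 Y87.693
G01 X61.483 Y88.823
G0 X68.212 Y98.612
M3 S326
G01 X73.806 Y98.246 F3330
M5
G0 X0.000 Y0.000

Since the viewBox matches the mm dimensions, user units are millimetres directly. The only transform is the Y-flip y_m = 117.631 − y_svg.

Shape 1 is a open polyline drawn with `<path>`. Its stroke #0000ff means cut at S835, F1664. After flipping Y the toolpath is (70.688,92.257) → (95.576,30.624) → (51.580,87.980).

Shape 2 is a open polyline drawn with `<path>`. Its stroke #ff0000 means engrave at S326, F3330. After flipping Y the toolpath is (24.494,18.734) → (122.473,82.724) → (80.527,33.587).

Shape 3 is a circle drawn with `<circle>`. Its stroke #0000ff means cut at S835, F1664. After flipping Y the toolpath is (31.884,52.689) → (30.787,56.065) → (27.915,58.152) → (24.365,58.152) → (21.493,56.065) → (20.396,52.689) → (21.493,49.313) → (24.365,47.226) → (27.915,47.226) → (30.787,49.313) → (31.884,52.689), returning to the start.

Shape 4 is a cubic bezier drawn with `<path>`. Its stroke #ff0000 means engrave at S326, F3330. After flipping Y the toolpath is (73.395,41.349) → (63.292,46.814) → (60.622,60.491) → (61.813,76.184) → (63.290,87.693) → (61.483,88.823).

Shape 5 is a line segment drawn with `<path>`. Its stroke #ff0000 means engrave at S326, F3330. After flipping Y the toolpath is (68.212,98.612) → (73.806,98.246).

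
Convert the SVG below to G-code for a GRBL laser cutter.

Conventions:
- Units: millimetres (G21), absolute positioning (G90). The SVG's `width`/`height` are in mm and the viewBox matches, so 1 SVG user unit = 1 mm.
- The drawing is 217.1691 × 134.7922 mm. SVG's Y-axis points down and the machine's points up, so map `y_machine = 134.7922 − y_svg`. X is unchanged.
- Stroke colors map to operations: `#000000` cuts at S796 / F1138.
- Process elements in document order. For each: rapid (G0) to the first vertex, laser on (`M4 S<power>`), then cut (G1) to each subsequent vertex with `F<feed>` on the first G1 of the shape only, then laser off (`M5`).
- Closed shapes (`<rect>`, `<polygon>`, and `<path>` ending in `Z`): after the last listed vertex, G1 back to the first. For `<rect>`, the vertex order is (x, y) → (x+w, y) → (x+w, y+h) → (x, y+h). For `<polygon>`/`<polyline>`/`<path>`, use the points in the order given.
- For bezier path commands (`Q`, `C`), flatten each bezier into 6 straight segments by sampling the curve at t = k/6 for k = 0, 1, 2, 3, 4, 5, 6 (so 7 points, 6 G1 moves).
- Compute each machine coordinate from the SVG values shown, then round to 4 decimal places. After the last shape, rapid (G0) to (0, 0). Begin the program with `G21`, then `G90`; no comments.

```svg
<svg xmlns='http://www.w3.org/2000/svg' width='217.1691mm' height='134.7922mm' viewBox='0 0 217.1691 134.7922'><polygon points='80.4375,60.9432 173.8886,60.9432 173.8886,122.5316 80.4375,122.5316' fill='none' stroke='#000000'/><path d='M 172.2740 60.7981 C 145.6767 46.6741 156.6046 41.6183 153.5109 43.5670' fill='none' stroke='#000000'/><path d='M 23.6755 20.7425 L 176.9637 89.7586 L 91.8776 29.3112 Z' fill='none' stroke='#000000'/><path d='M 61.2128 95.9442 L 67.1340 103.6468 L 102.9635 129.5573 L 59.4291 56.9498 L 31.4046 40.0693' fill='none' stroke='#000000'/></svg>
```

G21
G90
G0 X80.4375 Y73.8490
M4 S796
G1 X173.8886 Y73.8490 F1138
G1 X173.8886 Y12.2606
G1 X80.4375 Y12.2606
G1 X80.4375 Y73.8490
M5
G0 X172.2740 Y73.9941
M4 S796
G1 X161.8638 Y80.3100 F1138
G1 X156.2760 Y85.1718
G1 X154.0786 Y88.6369
G1 X153.8399 Y90.7626
G1 X154.1279 Y91.6063
G1 X153.5109 Y91.2252
M5
G0 X23.6755 Y114.0497
M4 S796
G1 X176.9637 Y45.0336 F1138
G1 X91.8776 Y105.4810
G1 X23.6755 Y114.0497
M5
G0 X61.2128 Y38.8480
M4 S796
G1 X67.1340 Y31.1454 F1138
G1 X102.9635 Y5.2349
G1 X59.4291 Y77.8424
G1 X31.4046 Y94.7229
M5
G0 X0.0000 Y0.0000

Since the viewBox matches the mm dimensions, user units are millimetres directly. The only transform is the Y-flip y_m = 134.7922 − y_svg.

Shape 1 is a rectangle drawn with `<polygon>`. Its stroke #000000 means cut at S796, F1138. After flipping Y the toolpath is (80.4375,73.8490) → (173.8886,73.8490) → (173.8886,12.2606) → (80.4375,12.2606) → (80.4375,73.8490), returning to the start.

Shape 2 is a cubic bezier drawn with `<path>`. Its stroke #000000 means cut at S796, F1138. After flipping Y the toolpath is (172.2740,73.9941) → (161.8638,80.3100) → (156.2760,85.1718) → (154.0786,88.6369) → (153.8399,90.7626) → (154.1279,91.6063) → (153.5109,91.2252).

Shape 3 is a closed polygon drawn with `<path>`. Its stroke #000000 means cut at S796, F1138. After flipping Y the toolpath is (23.6755,114.0497) → (176.9637,45.0336) → (91.8776,105.4810) → (23.6755,114.0497), returning to the start.

Shape 4 is a open polyline drawn with `<path>`. Its stroke #000000 means cut at S796, F1138. After flipping Y the toolpath is (61.2128,38.8480) → (67.1340,31.1454) → (102.9635,5.2349) → (59.4291,77.8424) → (31.4046,94.7229).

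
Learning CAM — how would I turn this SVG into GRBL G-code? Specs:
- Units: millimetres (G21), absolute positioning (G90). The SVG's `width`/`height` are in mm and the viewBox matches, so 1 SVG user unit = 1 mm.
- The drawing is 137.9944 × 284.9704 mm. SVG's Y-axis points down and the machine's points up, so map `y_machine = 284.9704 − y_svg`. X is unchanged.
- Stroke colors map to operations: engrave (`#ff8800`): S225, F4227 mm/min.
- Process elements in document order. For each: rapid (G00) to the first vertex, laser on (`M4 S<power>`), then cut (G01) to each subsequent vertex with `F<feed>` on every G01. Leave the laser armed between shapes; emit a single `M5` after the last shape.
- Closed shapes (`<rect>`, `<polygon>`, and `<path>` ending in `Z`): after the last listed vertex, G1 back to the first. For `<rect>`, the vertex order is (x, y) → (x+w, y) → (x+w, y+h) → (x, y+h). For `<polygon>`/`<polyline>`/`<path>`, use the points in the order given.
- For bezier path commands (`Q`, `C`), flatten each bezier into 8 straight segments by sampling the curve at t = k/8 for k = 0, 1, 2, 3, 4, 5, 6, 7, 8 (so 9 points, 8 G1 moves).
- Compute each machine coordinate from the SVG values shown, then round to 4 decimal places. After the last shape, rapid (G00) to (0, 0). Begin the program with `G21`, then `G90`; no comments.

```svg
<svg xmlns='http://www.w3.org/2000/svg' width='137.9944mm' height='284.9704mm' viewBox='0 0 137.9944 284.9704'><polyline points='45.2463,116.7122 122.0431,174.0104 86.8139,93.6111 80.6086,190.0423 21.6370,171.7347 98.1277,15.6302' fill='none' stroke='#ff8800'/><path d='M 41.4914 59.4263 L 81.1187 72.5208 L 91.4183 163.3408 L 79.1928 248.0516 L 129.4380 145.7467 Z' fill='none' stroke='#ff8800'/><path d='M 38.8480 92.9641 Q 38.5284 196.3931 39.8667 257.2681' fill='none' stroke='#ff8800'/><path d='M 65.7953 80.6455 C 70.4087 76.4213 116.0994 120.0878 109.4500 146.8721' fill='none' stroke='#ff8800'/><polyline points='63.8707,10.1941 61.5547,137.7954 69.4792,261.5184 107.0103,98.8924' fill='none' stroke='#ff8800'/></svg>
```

G21
G90
G00 X45.2463 Y168.2582
M4 S225
G01 X122.0431 Y110.9600 F4227
G01 X86.8139 Y191.3593 F4227
G01 X80.6086 Y94.9281 F4227
G01 X21.6370 Y113.2357 F4227
G01 X98.1277 Y269.3402 F4227
G00 X41.4914 Y225.5441
M4 S225
G01 X81.1187 Y212.4496 F4227
G01 X91.4183 Y121.6296 F4227
G01 X79.1928 Y36.9188 F4227
G01 X129.4380 Y139.2237 F4227
G01 X41.4914 Y225.5441 F4227
G00 X38.8480 Y192.0063
M4 S225
G01 X38.7940 Y166.8140 F4227
G01 X38.7918 Y142.9514 F4227
G01 X38.8414 Y120.4187 F4227
G01 X38.9429 Y99.2158 F4227
G01 X39.0961 Y79.3427 F4227
G01 X39.3012 Y60.7994 F4227
G01 X39.5580 Y43.5860 F4227
G01 X39.8667 Y27.7023 F4227
G00 X65.7953 Y204.3249
M4 S225
G01 X69.2684 Y203.7906 F4227
G01 X75.4977 Y199.5256 F4227
G01 X83.3886 Y192.2890 F4227
G01 X91.8462 Y182.8398 F4227
G01 X99.7759 Y171.9371 F4227
G01 X106.0829 Y160.3399 F4227
G01 X109.6725 Y148.8073 F4227
G01 X109.4500 Y138.0983 F4227
G00 X63.8707 Y274.7763
M4 S225
G01 X61.5547 Y147.1750 F4227
G01 X69.4792 Y23.4520 F4227
G01 X107.0103 Y186.0780 F4227
M5
G00 X0.0000 Y0.0000

viewBox `0 0 137.9944 284.9704` with mm width/height → 1 unit = 1 mm. Flip: y_m = 284.9704 − y_svg.

**Shape 1** — `<polyline>` open polyline, stroke `#ff8800` → engrave (S225, F4227). Machine vertices: (45.2463,168.2582) → (122.0431,110.9600) → (86.8139,191.3593) → (80.6086,94.9281) → (21.6370,113.2357) → (98.1277,269.3402). Open path.

**Shape 2** — `<path>` closed polygon, stroke `#ff8800` → engrave (S225, F4227). Machine vertices: (41.4914,225.5441) → (81.1187,212.4496) → (91.4183,121.6296) → (79.1928,36.9188) → (129.4380,139.2237) → (41.4914,225.5441). Closed: final G1 returns to the first vertex.

**Shape 3** — `<path>` quadratic bezier, stroke `#ff8800` → engrave (S225, F4227). Control points (SVG): P0=(38.8480,92.9641), P1=(38.5284,196.3931), P2=(39.8667,257.2681); sampled at t=k/8. Machine vertices: (38.8480,192.0063) → (38.7940,166.8140) → (38.7918,142.9514) → (38.8414,120.4187) → (38.9429,99.2158) → (39.0961,79.3427) → (39.3012,60.7994) → (39.5580,43.5860) → (39.8667,27.7023). Open path.

**Shape 4** — `<path>` cubic bezier, stroke `#ff8800` → engrave (S225, F4227). Control points (SVG): P0=(65.7953,80.6455), P1=(70.4087,76.4213), P2=(116.0994,120.0878), P3=(109.4500,146.8721); sampled at t=k/8. Machine vertices: (65.7953,204.3249) → (69.2684,203.7906) → (75.4977,199.5256) → (83.3886,192.2890) → (91.8462,182.8398) → (99.7759,171.9371) → (106.0829,160.3399) → (109.6725,148.8073) → (109.4500,138.0983). Open path.

**Shape 5** — `<polyline>` open polyline, stroke `#ff8800` → engrave (S225, F4227). Machine vertices: (63.8707,274.7763) → (61.5547,147.1750) → (69.4792,23.4520) → (107.0103,186.0780). Open path.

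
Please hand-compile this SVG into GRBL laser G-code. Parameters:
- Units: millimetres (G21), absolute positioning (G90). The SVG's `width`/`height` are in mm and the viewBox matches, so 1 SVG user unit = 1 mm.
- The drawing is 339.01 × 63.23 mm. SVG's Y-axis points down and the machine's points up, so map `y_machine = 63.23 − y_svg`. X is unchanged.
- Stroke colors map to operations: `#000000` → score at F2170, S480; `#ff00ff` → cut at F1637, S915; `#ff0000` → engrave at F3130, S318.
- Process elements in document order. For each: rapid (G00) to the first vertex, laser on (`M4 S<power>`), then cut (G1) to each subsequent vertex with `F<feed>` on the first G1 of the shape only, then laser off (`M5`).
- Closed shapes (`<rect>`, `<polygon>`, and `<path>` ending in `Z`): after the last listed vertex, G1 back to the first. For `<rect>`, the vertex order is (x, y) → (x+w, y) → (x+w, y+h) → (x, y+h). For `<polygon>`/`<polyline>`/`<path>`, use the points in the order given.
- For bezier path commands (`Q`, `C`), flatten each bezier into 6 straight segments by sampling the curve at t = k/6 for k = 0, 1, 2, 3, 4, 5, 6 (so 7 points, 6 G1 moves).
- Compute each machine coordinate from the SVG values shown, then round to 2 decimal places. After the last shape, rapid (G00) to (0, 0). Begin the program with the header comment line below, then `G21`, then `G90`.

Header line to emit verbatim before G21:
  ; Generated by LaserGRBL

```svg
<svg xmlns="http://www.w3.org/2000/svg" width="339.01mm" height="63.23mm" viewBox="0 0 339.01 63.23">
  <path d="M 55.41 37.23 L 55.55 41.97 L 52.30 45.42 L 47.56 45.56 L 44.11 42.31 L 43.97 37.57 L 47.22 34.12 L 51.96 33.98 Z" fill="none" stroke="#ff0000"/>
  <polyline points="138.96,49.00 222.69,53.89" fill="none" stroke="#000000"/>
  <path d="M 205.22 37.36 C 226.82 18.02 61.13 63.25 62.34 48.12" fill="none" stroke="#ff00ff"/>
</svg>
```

; Generated by LaserGRBL
G21
G90
G00 X55.41 Y26.00
M4 S318
G1 X55.55 Y21.26 F3130
G1 X52.30 Y17.81
G1 X47.56 Y17.67
G1 X44.11 Y20.92
G1 X43.97 Y25.66
G1 X47.22 Y29.11
G1 X51.96 Y29.25
G1 X55.41 Y26.00
M5
G00 X138.96 Y14.23
M4 S480
G1 X222.69 Y9.34 F2170
M5
G00 X205.22 Y25.87
M4 S915
G1 X202.05 Y30.74 F1637
G1 X177.51 Y28.31
G1 X141.43 Y22.07
G1 X103.65 Y15.47
G1 X74.00 Y12.00
G1 X62.34 Y15.11
M5
G00 X0.00 Y0.00

Since the viewBox matches the mm dimensions, user units are millimetres directly. The only transform is the Y-flip y_m = 63.23 − y_svg.

Shape 1 is a regular polygon drawn with `<path>`. Its stroke #ff0000 means engrave at S318, F3130. After flipping Y the toolpath is (55.41,26.00) → (55.55,21.26) → (52.30,17.81) → (47.56,17.67) → (44.11,20.92) → (43.97,25.66) → (47.22,29.11) → (51.96,29.25) → (55.41,26.00), returning to the start.

Shape 2 is a line segment drawn with `<polyline>`. Its stroke #000000 means score at S480, F2170. After flipping Y the toolpath is (138.96,14.23) → (222.69,9.34).

Shape 3 is a cubic bezier drawn with `<path>`. Its stroke #ff00ff means cut at S915, F1637. After flipping Y the toolpath is (205.22,25.87) → (202.05,30.74) → (177.51,28.31) → (141.43,22.07) → (103.65,15.47) → (74.00,12.00) → (62.34,15.11).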